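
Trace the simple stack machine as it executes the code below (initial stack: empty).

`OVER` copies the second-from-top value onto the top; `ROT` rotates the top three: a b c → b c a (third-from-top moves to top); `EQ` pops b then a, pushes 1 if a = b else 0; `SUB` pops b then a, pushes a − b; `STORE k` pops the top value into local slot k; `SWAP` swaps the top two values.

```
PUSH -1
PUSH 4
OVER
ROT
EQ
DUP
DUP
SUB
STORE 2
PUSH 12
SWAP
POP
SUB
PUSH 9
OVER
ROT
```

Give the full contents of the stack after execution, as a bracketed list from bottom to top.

[9, -8, -8]

PUSH -1 : -1
PUSH 4  : -1 4
OVER    : -1 4 -1
ROT     : 4 -1 -1
EQ      : 4 1
DUP     : 4 1 1
DUP     : 4 1 1 1
SUB     : 4 1 0
STORE 2 : 4 1
PUSH 12 : 4 1 12
SWAP    : 4 12 1
POP     : 4 12
SUB     : -8
PUSH 9  : -8 9
OVER    : -8 9 -8
ROT     : 9 -8 -8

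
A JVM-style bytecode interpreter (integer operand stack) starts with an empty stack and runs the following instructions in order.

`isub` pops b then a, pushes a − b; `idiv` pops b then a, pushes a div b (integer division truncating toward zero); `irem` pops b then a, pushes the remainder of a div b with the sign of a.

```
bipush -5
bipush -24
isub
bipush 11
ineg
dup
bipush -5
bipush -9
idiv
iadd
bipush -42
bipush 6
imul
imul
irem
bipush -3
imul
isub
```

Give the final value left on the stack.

-14

bipush -5   -5
bipush -24  -5 -24
isub        19
bipush 11   19 11
ineg        19 -11
dup         19 -11 -11
bipush -5   19 -11 -11 -5
bipush -9   19 -11 -11 -5 -9
idiv        19 -11 -11 0
iadd        19 -11 -11
bipush -42  19 -11 -11 -42
bipush 6    19 -11 -11 -42 6
imul        19 -11 -11 -252
imul        19 -11 2772
irem        19 -11
bipush -3   19 -11 -3
imul        19 33
isub        -14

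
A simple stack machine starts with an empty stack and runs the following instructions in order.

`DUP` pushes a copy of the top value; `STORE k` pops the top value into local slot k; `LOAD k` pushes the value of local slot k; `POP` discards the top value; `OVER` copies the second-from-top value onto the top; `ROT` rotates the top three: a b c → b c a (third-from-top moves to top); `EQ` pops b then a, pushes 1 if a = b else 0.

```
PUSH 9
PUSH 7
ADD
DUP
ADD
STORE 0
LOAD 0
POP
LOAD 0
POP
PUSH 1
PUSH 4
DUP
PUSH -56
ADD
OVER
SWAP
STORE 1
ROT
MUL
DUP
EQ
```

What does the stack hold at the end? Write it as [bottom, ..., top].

PUSH 9   → 9
PUSH 7   → 9 7
ADD      → 16
DUP      → 16 16
ADD      → 32
STORE 0  → (empty)
LOAD 0   → 32
POP      → (empty)
LOAD 0   → 32
POP      → (empty)
PUSH 1   → 1
PUSH 4   → 1 4
DUP      → 1 4 4
PUSH -56 → 1 4 4 -56
ADD      → 1 4 -52
OVER     → 1 4 -52 4
SWAP     → 1 4 4 -52
STORE 1  → 1 4 4
ROT      → 4 4 1
MUL      → 4 4
DUP      → 4 4 4
EQ       → 4 1

[4, 1]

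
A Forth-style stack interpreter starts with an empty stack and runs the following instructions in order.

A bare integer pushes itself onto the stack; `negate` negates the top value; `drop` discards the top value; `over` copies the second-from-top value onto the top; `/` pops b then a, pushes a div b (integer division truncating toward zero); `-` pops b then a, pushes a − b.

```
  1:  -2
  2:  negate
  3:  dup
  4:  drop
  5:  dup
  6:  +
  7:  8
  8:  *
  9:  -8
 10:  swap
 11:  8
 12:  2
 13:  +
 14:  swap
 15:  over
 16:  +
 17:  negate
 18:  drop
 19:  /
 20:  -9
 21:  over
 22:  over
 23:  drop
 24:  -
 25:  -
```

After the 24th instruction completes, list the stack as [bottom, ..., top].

-2     -> [-2]
negate -> [2]
dup    -> [2, 2]
drop   -> [2]
dup    -> [2, 2]
+      -> [4]
8      -> [4, 8]
*      -> [32]
-8     -> [32, -8]
swap   -> [-8, 32]
8      -> [-8, 32, 8]
2      -> [-8, 32, 8, 2]
+      -> [-8, 32, 10]
swap   -> [-8, 10, 32]
over   -> [-8, 10, 32, 10]
+      -> [-8, 10, 42]
negate -> [-8, 10, -42]
drop   -> [-8, 10]
/      -> [0]
-9     -> [0, -9]
over   -> [0, -9, 0]
over   -> [0, -9, 0, -9]
drop   -> [0, -9, 0]
-      -> [0, -9]

[0, -9]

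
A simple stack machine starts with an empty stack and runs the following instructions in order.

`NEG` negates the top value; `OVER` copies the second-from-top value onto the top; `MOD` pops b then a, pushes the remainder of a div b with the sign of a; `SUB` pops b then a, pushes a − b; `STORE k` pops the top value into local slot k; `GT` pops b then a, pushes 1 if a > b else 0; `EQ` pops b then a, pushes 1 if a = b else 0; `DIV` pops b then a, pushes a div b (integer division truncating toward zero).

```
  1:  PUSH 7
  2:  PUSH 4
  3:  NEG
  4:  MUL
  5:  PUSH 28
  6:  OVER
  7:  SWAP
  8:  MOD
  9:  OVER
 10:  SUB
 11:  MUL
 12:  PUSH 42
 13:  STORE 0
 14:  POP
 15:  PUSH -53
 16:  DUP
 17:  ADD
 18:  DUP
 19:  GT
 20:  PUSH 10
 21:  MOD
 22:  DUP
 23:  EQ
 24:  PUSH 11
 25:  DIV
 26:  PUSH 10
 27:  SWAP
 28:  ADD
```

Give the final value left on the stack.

PUSH 7   -> [7]
PUSH 4   -> [7, 4]
NEG      -> [7, -4]
MUL      -> [-28]
PUSH 28  -> [-28, 28]
OVER     -> [-28, 28, -28]
SWAP     -> [-28, -28, 28]
MOD      -> [-28, 0]
OVER     -> [-28, 0, -28]
SUB      -> [-28, 28]
MUL      -> [-784]
PUSH 42  -> [-784, 42]
STORE 0  -> [-784]
POP      -> []
PUSH -53 -> [-53]
DUP      -> [-53, -53]
ADD      -> [-106]
DUP      -> [-106, -106]
GT       -> [0]
PUSH 10  -> [0, 10]
MOD      -> [0]
DUP      -> [0, 0]
EQ       -> [1]
PUSH 11  -> [1, 11]
DIV      -> [0]
PUSH 10  -> [0, 10]
SWAP     -> [10, 0]
ADD      -> [10]

10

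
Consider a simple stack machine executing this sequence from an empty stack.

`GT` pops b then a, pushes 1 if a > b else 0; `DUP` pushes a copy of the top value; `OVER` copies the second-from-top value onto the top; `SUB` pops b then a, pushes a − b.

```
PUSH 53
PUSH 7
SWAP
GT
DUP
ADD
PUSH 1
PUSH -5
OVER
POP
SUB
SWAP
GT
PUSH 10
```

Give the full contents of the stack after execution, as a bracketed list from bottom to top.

PUSH 53 -> 53
PUSH 7  -> 53 7
SWAP    -> 7 53
GT      -> 0
DUP     -> 0 0
ADD     -> 0
PUSH 1  -> 0 1
PUSH -5 -> 0 1 -5
OVER    -> 0 1 -5 1
POP     -> 0 1 -5
SUB     -> 0 6
SWAP    -> 6 0
GT      -> 1
PUSH 10 -> 1 10

[1, 10]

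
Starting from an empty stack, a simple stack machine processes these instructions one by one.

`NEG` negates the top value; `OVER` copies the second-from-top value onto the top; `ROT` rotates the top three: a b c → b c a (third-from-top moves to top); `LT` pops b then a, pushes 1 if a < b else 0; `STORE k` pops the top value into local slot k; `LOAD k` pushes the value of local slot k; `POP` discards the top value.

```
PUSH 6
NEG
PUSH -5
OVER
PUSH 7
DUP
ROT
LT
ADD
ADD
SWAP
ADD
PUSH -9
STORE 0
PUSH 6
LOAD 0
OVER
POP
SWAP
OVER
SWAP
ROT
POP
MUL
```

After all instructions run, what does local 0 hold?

PUSH 6  : [6]
NEG     : [-6]
PUSH -5 : [-6, -5]
OVER    : [-6, -5, -6]
PUSH 7  : [-6, -5, -6, 7]
DUP     : [-6, -5, -6, 7, 7]
ROT     : [-6, -5, 7, 7, -6]
LT      : [-6, -5, 7, 0]
ADD     : [-6, -5, 7]
ADD     : [-6, 2]
SWAP    : [2, -6]
ADD     : [-4]
PUSH -9 : [-4, -9]
STORE 0 : [-4]
PUSH 6  : [-4, 6]
LOAD 0  : [-4, 6, -9]
OVER    : [-4, 6, -9, 6]
POP     : [-4, 6, -9]
SWAP    : [-4, -9, 6]
OVER    : [-4, -9, 6, -9]
SWAP    : [-4, -9, -9, 6]
ROT     : [-4, -9, 6, -9]
POP     : [-4, -9, 6]
MUL     : [-4, -54]

-9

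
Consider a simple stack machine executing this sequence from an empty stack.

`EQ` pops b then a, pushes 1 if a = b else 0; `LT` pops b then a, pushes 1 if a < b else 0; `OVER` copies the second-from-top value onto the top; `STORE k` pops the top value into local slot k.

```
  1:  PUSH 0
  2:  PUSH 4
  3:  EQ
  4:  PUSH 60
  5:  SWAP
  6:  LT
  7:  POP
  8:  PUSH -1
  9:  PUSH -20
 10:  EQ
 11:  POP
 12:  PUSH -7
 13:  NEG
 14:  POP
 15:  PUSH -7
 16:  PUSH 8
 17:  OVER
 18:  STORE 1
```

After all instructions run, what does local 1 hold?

-7

PUSH 0   -> 0
PUSH 4   -> 0 4
EQ       -> 0
PUSH 60  -> 0 60
SWAP     -> 60 0
LT       -> 0
POP      -> (empty)
PUSH -1  -> -1
PUSH -20 -> -1 -20
EQ       -> 0
POP      -> (empty)
PUSH -7  -> -7
NEG      -> 7
POP      -> (empty)
PUSH -7  -> -7
PUSH 8   -> -7 8
OVER     -> -7 8 -7
STORE 1  -> -7 8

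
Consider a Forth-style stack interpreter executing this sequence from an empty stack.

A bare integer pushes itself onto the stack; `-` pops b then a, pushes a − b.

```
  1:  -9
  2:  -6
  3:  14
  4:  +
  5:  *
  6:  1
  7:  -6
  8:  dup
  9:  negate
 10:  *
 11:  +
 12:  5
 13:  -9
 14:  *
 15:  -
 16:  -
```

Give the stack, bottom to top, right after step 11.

[-72, -35]

-9      -9
-6      -9 -6
14      -9 -6 14
+       -9 8
*       -72
1       -72 1
-6      -72 1 -6
dup     -72 1 -6 -6
negate  -72 1 -6 6
*       -72 1 -36
+       -72 -35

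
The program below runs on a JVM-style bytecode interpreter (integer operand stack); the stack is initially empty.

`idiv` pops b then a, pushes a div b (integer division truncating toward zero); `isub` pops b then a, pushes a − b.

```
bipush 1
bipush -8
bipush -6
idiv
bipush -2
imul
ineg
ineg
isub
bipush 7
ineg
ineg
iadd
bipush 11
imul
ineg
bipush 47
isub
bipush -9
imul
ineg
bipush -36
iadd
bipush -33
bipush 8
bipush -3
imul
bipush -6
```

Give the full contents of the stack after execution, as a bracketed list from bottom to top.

[-1449, -33, -24, -6]

bipush 1   : 1
bipush -8  : 1 -8
bipush -6  : 1 -8 -6
idiv       : 1 1
bipush -2  : 1 1 -2
imul       : 1 -2
ineg       : 1 2
ineg       : 1 -2
isub       : 3
bipush 7   : 3 7
ineg       : 3 -7
ineg       : 3 7
iadd       : 10
bipush 11  : 10 11
imul       : 110
ineg       : -110
bipush 47  : -110 47
isub       : -157
bipush -9  : -157 -9
imul       : 1413
ineg       : -1413
bipush -36 : -1413 -36
iadd       : -1449
bipush -33 : -1449 -33
bipush 8   : -1449 -33 8
bipush -3  : -1449 -33 8 -3
imul       : -1449 -33 -24
bipush -6  : -1449 -33 -24 -6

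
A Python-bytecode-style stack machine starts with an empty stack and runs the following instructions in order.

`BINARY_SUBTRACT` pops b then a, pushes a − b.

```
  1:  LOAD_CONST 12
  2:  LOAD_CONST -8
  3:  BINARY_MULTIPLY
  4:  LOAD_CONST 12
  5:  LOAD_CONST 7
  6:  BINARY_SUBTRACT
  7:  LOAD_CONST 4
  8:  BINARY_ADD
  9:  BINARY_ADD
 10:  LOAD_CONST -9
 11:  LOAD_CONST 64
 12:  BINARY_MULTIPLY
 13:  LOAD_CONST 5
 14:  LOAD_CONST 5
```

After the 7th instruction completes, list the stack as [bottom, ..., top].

[-96, 5, 4]

LOAD_CONST 12   → 12
LOAD_CONST -8   → 12 -8
BINARY_MULTIPLY → -96
LOAD_CONST 12   → -96 12
LOAD_CONST 7    → -96 12 7
BINARY_SUBTRACT → -96 5
LOAD_CONST 4    → -96 5 4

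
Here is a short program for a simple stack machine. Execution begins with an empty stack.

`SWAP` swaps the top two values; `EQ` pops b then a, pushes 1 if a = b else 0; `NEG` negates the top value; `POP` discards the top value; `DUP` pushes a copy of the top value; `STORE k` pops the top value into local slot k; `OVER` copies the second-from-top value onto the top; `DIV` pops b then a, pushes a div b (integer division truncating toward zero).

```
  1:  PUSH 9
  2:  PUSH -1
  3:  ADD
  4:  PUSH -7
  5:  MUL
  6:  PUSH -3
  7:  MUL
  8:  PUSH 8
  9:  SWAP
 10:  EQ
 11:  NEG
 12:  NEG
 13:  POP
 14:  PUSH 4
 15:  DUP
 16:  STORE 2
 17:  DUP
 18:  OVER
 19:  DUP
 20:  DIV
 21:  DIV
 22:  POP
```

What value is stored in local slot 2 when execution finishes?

PUSH 9  -> [9]
PUSH -1 -> [9, -1]
ADD     -> [8]
PUSH -7 -> [8, -7]
MUL     -> [-56]
PUSH -3 -> [-56, -3]
MUL     -> [168]
PUSH 8  -> [168, 8]
SWAP    -> [8, 168]
EQ      -> [0]
NEG     -> [0]
NEG     -> [0]
POP     -> []
PUSH 4  -> [4]
DUP     -> [4, 4]
STORE 2 -> [4]
DUP     -> [4, 4]
OVER    -> [4, 4, 4]
DUP     -> [4, 4, 4, 4]
DIV     -> [4, 4, 1]
DIV     -> [4, 4]
POP     -> [4]

4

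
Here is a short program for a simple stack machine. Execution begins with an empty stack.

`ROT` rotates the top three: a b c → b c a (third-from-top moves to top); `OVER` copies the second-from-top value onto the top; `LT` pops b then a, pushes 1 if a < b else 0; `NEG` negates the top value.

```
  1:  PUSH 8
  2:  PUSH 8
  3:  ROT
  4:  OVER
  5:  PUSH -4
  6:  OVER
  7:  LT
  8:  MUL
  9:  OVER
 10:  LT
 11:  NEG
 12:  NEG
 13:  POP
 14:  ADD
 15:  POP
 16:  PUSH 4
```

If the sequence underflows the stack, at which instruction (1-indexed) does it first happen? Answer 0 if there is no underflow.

3

PUSH 8 → [8]
PUSH 8 → [8, 8]
ROT  — needs 3 operands, stack has 2 → underflow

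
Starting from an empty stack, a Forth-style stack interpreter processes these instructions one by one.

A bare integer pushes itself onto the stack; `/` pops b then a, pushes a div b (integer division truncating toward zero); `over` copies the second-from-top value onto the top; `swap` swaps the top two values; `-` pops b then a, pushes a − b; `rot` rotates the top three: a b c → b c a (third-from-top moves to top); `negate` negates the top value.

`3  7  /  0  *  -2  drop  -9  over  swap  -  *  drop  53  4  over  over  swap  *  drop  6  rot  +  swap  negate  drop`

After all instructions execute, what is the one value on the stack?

59

3       3
7       3 7
/       0
0       0 0
*       0
-2      0 -2
drop    0
-9      0 -9
over    0 -9 0
swap    0 0 -9
-       0 9
*       0
drop    (empty)
53      53
4       53 4
over    53 4 53
over    53 4 53 4
swap    53 4 4 53
*       53 4 212
drop    53 4
6       53 4 6
rot     4 6 53
+       4 59
swap    59 4
negate  59 -4
drop    59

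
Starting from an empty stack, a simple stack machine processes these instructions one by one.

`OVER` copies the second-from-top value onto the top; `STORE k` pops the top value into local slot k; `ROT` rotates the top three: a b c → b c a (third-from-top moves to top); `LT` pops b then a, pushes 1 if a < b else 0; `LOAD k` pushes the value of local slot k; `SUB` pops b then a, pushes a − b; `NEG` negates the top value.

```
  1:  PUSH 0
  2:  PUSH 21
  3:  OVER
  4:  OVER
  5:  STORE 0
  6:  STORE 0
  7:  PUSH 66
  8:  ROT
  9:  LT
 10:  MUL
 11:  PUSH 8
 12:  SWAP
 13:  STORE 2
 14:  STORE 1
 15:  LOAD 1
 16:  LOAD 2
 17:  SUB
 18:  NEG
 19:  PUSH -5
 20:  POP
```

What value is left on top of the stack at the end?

-8

PUSH 0  -> [0]
PUSH 21 -> [0, 21]
OVER    -> [0, 21, 0]
OVER    -> [0, 21, 0, 21]
STORE 0 -> [0, 21, 0]
STORE 0 -> [0, 21]
PUSH 66 -> [0, 21, 66]
ROT     -> [21, 66, 0]
LT      -> [21, 0]
MUL     -> [0]
PUSH 8  -> [0, 8]
SWAP    -> [8, 0]
STORE 2 -> [8]
STORE 1 -> []
LOAD 1  -> [8]
LOAD 2  -> [8, 0]
SUB     -> [8]
NEG     -> [-8]
PUSH -5 -> [-8, -5]
POP     -> [-8]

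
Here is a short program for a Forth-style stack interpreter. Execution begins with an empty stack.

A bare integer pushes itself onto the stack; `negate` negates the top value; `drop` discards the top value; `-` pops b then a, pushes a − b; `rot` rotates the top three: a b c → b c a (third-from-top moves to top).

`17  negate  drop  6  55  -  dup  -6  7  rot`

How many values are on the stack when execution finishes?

17     : 17
negate : -17
drop   : (empty)
6      : 6
55     : 6 55
-      : -49
dup    : -49 -49
-6     : -49 -49 -6
7      : -49 -49 -6 7
rot    : -49 -6 7 -49

4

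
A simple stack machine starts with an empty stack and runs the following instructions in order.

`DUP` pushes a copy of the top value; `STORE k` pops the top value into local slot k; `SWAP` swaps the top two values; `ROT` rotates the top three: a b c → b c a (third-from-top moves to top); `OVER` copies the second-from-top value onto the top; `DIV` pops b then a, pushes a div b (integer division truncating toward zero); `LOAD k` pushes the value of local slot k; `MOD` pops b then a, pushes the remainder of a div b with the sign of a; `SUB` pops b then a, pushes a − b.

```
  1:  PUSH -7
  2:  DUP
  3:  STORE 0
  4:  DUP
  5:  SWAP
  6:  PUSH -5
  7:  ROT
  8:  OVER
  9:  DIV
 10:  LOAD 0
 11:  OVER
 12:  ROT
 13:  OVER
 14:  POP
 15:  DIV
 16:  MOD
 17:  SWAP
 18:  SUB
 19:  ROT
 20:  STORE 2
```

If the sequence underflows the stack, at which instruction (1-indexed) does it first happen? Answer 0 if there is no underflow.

PUSH -7 -> [-7]
DUP     -> [-7, -7]
STORE 0 -> [-7]
DUP     -> [-7, -7]
SWAP    -> [-7, -7]
PUSH -5 -> [-7, -7, -5]
ROT     -> [-7, -5, -7]
OVER    -> [-7, -5, -7, -5]
DIV     -> [-7, -5, 1]
LOAD 0  -> [-7, -5, 1, -7]
OVER    -> [-7, -5, 1, -7, 1]
ROT     -> [-7, -5, -7, 1, 1]
OVER    -> [-7, -5, -7, 1, 1, 1]
POP     -> [-7, -5, -7, 1, 1]
DIV     -> [-7, -5, -7, 1]
MOD     -> [-7, -5, 0]
SWAP    -> [-7, 0, -5]
SUB     -> [-7, 5]
ROT  — needs 3 operands, stack has 2 → underflow

19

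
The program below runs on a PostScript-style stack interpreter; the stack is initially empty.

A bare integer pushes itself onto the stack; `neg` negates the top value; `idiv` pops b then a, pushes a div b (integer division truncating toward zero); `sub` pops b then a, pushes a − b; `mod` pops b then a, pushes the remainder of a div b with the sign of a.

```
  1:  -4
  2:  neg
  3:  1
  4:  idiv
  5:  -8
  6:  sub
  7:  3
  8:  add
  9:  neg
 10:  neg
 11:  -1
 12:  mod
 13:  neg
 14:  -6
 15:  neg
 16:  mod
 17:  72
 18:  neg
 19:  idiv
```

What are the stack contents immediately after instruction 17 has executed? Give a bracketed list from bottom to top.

-4   -> [-4]
neg  -> [4]
1    -> [4, 1]
idiv -> [4]
-8   -> [4, -8]
sub  -> [12]
3    -> [12, 3]
add  -> [15]
neg  -> [-15]
neg  -> [15]
-1   -> [15, -1]
mod  -> [0]
neg  -> [0]
-6   -> [0, -6]
neg  -> [0, 6]
mod  -> [0]
72   -> [0, 72]

[0, 72]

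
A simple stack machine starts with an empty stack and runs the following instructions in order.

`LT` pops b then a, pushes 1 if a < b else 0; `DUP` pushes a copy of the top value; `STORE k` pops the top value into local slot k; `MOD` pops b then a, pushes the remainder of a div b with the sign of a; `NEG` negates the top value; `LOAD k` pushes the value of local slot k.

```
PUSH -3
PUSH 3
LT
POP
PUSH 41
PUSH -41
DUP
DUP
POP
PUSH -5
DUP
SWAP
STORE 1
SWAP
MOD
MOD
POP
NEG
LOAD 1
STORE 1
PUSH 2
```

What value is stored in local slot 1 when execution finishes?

PUSH -3   -3
PUSH 3    -3 3
LT        1
POP       (empty)
PUSH 41   41
PUSH -41  41 -41
DUP       41 -41 -41
DUP       41 -41 -41 -41
POP       41 -41 -41
PUSH -5   41 -41 -41 -5
DUP       41 -41 -41 -5 -5
SWAP      41 -41 -41 -5 -5
STORE 1   41 -41 -41 -5
SWAP      41 -41 -5 -41
MOD       41 -41 -5
MOD       41 -1
POP       41
NEG       -41
LOAD 1    -41 -5
STORE 1   -41
PUSH 2    -41 2

-5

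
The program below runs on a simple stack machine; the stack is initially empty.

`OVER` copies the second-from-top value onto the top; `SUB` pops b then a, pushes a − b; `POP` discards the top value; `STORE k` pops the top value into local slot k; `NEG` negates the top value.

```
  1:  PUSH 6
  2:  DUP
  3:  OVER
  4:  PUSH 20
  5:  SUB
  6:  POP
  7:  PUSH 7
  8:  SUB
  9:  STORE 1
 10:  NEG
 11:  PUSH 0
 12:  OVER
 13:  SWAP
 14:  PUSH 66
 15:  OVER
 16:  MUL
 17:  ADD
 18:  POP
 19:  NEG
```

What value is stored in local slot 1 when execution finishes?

PUSH 6  → [6]
DUP     → [6, 6]
OVER    → [6, 6, 6]
PUSH 20 → [6, 6, 6, 20]
SUB     → [6, 6, -14]
POP     → [6, 6]
PUSH 7  → [6, 6, 7]
SUB     → [6, -1]
STORE 1 → [6]
NEG     → [-6]
PUSH 0  → [-6, 0]
OVER    → [-6, 0, -6]
SWAP    → [-6, -6, 0]
PUSH 66 → [-6, -6, 0, 66]
OVER    → [-6, -6, 0, 66, 0]
MUL     → [-6, -6, 0, 0]
ADD     → [-6, -6, 0]
POP     → [-6, -6]
NEG     → [-6, 6]

-1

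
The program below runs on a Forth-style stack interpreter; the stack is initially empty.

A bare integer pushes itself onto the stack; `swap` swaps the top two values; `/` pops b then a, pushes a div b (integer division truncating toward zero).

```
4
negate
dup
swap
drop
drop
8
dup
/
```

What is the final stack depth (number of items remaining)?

4      → 4
negate → -4
dup    → -4 -4
swap   → -4 -4
drop   → -4
drop   → (empty)
8      → 8
dup    → 8 8
/      → 1

1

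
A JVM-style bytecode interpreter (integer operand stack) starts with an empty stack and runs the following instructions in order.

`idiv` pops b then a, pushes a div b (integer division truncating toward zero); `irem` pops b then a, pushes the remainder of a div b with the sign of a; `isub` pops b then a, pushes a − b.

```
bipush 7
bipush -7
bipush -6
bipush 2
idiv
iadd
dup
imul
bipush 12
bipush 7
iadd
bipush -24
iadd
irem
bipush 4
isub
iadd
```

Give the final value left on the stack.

bipush 7    [7]
bipush -7   [7, -7]
bipush -6   [7, -7, -6]
bipush 2    [7, -7, -6, 2]
idiv        [7, -7, -3]
iadd        [7, -10]
dup         [7, -10, -10]
imul        [7, 100]
bipush 12   [7, 100, 12]
bipush 7    [7, 100, 12, 7]
iadd        [7, 100, 19]
bipush -24  [7, 100, 19, -24]
iadd        [7, 100, -5]
irem        [7, 0]
bipush 4    [7, 0, 4]
isub        [7, -4]
iadd        [3]

3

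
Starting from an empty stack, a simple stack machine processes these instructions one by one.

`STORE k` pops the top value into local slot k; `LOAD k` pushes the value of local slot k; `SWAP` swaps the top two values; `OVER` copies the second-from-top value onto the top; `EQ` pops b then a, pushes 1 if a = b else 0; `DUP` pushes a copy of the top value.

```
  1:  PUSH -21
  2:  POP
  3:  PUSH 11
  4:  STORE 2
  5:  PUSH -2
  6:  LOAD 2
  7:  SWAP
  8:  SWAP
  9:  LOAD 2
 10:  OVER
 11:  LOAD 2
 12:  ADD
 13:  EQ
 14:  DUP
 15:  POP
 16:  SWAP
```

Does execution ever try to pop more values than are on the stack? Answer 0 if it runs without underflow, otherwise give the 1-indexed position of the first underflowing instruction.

0

PUSH -21 : [-21]
POP      : []
PUSH 11  : [11]
STORE 2  : []
PUSH -2  : [-2]
LOAD 2   : [-2, 11]
SWAP     : [11, -2]
SWAP     : [-2, 11]
LOAD 2   : [-2, 11, 11]
OVER     : [-2, 11, 11, 11]
LOAD 2   : [-2, 11, 11, 11, 11]
ADD      : [-2, 11, 11, 22]
EQ       : [-2, 11, 0]
DUP      : [-2, 11, 0, 0]
POP      : [-2, 11, 0]
SWAP     : [-2, 0, 11]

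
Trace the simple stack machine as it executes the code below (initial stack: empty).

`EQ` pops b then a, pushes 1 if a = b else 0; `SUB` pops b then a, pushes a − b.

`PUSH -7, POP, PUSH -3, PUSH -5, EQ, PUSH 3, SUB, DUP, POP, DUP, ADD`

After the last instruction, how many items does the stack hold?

PUSH -7  -7
POP      (empty)
PUSH -3  -3
PUSH -5  -3 -5
EQ       0
PUSH 3   0 3
SUB      -3
DUP      -3 -3
POP      -3
DUP      -3 -3
ADD      -6

1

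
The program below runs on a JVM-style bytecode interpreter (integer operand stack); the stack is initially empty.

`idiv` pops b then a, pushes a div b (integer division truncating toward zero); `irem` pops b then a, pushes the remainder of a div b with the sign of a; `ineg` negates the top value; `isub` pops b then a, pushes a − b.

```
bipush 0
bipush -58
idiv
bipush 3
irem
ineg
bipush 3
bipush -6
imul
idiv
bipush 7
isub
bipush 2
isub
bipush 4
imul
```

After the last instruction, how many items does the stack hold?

bipush 0   → 0
bipush -58 → 0 -58
idiv       → 0
bipush 3   → 0 3
irem       → 0
ineg       → 0
bipush 3   → 0 3
bipush -6  → 0 3 -6
imul       → 0 -18
idiv       → 0
bipush 7   → 0 7
isub       → -7
bipush 2   → -7 2
isub       → -9
bipush 4   → -9 4
imul       → -36

1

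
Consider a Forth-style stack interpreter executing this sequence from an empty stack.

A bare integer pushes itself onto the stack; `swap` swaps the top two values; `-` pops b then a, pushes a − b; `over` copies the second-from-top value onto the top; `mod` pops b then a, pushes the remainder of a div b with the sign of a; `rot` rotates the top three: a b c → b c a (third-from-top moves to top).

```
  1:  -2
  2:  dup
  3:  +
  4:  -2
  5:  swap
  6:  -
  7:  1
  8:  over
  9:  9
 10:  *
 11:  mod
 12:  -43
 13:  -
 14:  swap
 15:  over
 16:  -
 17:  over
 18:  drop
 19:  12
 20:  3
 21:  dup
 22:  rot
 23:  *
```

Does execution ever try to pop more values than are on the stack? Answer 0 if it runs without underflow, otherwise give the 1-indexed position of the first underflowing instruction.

0

-2   → -2
dup  → -2 -2
+    → -4
-2   → -4 -2
swap → -2 -4
-    → 2
1    → 2 1
over → 2 1 2
9    → 2 1 2 9
*    → 2 1 18
mod  → 2 1
-43  → 2 1 -43
-    → 2 44
swap → 44 2
over → 44 2 44
-    → 44 -42
over → 44 -42 44
drop → 44 -42
12   → 44 -42 12
3    → 44 -42 12 3
dup  → 44 -42 12 3 3
rot  → 44 -42 3 3 12
*    → 44 -42 3 36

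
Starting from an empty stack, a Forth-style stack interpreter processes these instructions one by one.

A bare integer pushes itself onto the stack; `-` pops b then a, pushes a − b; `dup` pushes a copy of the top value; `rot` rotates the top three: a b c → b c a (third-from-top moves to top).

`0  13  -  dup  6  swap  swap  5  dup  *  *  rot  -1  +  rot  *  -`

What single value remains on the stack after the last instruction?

-32

0     [0]
13    [0, 13]
-     [-13]
dup   [-13, -13]
6     [-13, -13, 6]
swap  [-13, 6, -13]
swap  [-13, -13, 6]
5     [-13, -13, 6, 5]
dup   [-13, -13, 6, 5, 5]
*     [-13, -13, 6, 25]
*     [-13, -13, 150]
rot   [-13, 150, -13]
-1    [-13, 150, -13, -1]
+     [-13, 150, -14]
rot   [150, -14, -13]
*     [150, 182]
-     [-32]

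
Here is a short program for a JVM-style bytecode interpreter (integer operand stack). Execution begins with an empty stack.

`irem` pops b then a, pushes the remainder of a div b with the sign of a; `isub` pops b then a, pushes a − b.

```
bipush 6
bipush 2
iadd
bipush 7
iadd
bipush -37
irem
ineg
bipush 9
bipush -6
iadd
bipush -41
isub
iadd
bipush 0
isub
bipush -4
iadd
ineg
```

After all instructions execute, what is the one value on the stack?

-25

bipush 6   -> [6]
bipush 2   -> [6, 2]
iadd       -> [8]
bipush 7   -> [8, 7]
iadd       -> [15]
bipush -37 -> [15, -37]
irem       -> [15]
ineg       -> [-15]
bipush 9   -> [-15, 9]
bipush -6  -> [-15, 9, -6]
iadd       -> [-15, 3]
bipush -41 -> [-15, 3, -41]
isub       -> [-15, 44]
iadd       -> [29]
bipush 0   -> [29, 0]
isub       -> [29]
bipush -4  -> [29, -4]
iadd       -> [25]
ineg       -> [-25]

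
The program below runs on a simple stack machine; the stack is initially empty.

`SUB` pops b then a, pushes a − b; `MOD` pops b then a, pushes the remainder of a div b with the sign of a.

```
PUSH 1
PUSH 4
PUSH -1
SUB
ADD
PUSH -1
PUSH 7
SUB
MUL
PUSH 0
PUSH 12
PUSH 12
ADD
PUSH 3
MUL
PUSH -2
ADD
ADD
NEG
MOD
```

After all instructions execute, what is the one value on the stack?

-48

PUSH 1  -> [1]
PUSH 4  -> [1, 4]
PUSH -1 -> [1, 4, -1]
SUB     -> [1, 5]
ADD     -> [6]
PUSH -1 -> [6, -1]
PUSH 7  -> [6, -1, 7]
SUB     -> [6, -8]
MUL     -> [-48]
PUSH 0  -> [-48, 0]
PUSH 12 -> [-48, 0, 12]
PUSH 12 -> [-48, 0, 12, 12]
ADD     -> [-48, 0, 24]
PUSH 3  -> [-48, 0, 24, 3]
MUL     -> [-48, 0, 72]
PUSH -2 -> [-48, 0, 72, -2]
ADD     -> [-48, 0, 70]
ADD     -> [-48, 70]
NEG     -> [-48, -70]
MOD     -> [-48]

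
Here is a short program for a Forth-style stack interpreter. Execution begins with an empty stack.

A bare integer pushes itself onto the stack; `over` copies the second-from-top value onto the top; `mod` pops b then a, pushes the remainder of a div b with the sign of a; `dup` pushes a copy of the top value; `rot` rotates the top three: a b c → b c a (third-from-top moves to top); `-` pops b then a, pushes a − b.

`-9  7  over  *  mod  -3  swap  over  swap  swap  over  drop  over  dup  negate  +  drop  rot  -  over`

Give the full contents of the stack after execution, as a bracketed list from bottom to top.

[-9, 0, -9]

-9     : -9
7      : -9 7
over   : -9 7 -9
*      : -9 -63
mod    : -9
-3     : -9 -3
swap   : -3 -9
over   : -3 -9 -3
swap   : -3 -3 -9
swap   : -3 -9 -3
over   : -3 -9 -3 -9
drop   : -3 -9 -3
over   : -3 -9 -3 -9
dup    : -3 -9 -3 -9 -9
negate : -3 -9 -3 -9 9
+      : -3 -9 -3 0
drop   : -3 -9 -3
rot    : -9 -3 -3
-      : -9 0
over   : -9 0 -9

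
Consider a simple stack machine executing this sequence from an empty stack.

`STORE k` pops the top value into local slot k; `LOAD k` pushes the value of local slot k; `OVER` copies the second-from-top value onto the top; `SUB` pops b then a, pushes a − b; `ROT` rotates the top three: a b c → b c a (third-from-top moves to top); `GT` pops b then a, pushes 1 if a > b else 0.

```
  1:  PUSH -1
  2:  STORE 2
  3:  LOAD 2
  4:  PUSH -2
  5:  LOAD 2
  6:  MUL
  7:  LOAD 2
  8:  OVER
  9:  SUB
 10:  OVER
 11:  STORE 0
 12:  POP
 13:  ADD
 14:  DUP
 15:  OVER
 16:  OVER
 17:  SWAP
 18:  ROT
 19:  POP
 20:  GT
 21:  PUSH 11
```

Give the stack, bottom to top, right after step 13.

PUSH -1 : -1
STORE 2 : (empty)
LOAD 2  : -1
PUSH -2 : -1 -2
LOAD 2  : -1 -2 -1
MUL     : -1 2
LOAD 2  : -1 2 -1
OVER    : -1 2 -1 2
SUB     : -1 2 -3
OVER    : -1 2 -3 2
STORE 0 : -1 2 -3
POP     : -1 2
ADD     : 1

[1]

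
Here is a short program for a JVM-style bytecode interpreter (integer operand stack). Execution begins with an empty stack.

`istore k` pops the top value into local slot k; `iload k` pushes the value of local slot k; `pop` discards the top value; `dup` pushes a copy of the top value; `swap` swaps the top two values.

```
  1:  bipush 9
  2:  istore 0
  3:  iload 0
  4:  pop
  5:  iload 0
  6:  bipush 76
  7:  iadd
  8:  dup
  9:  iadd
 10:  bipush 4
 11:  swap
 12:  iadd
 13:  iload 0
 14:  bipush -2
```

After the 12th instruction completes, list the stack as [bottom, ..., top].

bipush 9   [9]
istore 0   []
iload 0    [9]
pop        []
iload 0    [9]
bipush 76  [9, 76]
iadd       [85]
dup        [85, 85]
iadd       [170]
bipush 4   [170, 4]
swap       [4, 170]
iadd       [174]

[174]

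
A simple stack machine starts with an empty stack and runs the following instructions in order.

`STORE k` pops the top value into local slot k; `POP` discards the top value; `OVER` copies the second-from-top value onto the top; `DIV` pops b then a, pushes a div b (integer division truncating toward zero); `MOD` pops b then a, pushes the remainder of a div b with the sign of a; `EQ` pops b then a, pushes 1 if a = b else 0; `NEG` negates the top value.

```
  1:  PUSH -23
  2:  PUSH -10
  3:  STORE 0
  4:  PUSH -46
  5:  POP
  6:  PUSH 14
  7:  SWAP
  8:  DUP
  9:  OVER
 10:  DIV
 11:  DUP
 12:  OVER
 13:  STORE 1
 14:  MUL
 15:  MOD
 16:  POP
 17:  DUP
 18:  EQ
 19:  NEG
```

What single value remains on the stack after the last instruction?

-1

PUSH -23 : -23
PUSH -10 : -23 -10
STORE 0  : -23
PUSH -46 : -23 -46
POP      : -23
PUSH 14  : -23 14
SWAP     : 14 -23
DUP      : 14 -23 -23
OVER     : 14 -23 -23 -23
DIV      : 14 -23 1
DUP      : 14 -23 1 1
OVER     : 14 -23 1 1 1
STORE 1  : 14 -23 1 1
MUL      : 14 -23 1
MOD      : 14 0
POP      : 14
DUP      : 14 14
EQ       : 1
NEG      : -1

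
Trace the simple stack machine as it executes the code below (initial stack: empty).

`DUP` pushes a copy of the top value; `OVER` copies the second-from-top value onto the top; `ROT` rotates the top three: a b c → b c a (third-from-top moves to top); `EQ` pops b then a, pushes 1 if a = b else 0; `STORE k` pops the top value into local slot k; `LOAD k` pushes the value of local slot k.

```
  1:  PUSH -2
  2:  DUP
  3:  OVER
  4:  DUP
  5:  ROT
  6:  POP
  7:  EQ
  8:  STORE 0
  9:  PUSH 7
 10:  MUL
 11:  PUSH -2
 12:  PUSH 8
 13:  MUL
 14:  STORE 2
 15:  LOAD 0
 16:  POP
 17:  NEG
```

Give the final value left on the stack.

14

PUSH -2 -> [-2]
DUP     -> [-2, -2]
OVER    -> [-2, -2, -2]
DUP     -> [-2, -2, -2, -2]
ROT     -> [-2, -2, -2, -2]
POP     -> [-2, -2, -2]
EQ      -> [-2, 1]
STORE 0 -> [-2]
PUSH 7  -> [-2, 7]
MUL     -> [-14]
PUSH -2 -> [-14, -2]
PUSH 8  -> [-14, -2, 8]
MUL     -> [-14, -16]
STORE 2 -> [-14]
LOAD 0  -> [-14, 1]
POP     -> [-14]
NEG     -> [14]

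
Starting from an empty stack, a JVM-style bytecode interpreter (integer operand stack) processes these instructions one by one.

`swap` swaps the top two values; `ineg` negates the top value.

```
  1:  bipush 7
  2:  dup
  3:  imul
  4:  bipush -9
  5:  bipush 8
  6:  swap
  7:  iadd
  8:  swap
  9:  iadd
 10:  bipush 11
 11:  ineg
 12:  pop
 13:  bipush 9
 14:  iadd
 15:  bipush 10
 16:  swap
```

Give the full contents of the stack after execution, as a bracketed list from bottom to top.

[10, 57]

bipush 7  → 7
dup       → 7 7
imul      → 49
bipush -9 → 49 -9
bipush 8  → 49 -9 8
swap      → 49 8 -9
iadd      → 49 -1
swap      → -1 49
iadd      → 48
bipush 11 → 48 11
ineg      → 48 -11
pop       → 48
bipush 9  → 48 9
iadd      → 57
bipush 10 → 57 10
swap      → 10 57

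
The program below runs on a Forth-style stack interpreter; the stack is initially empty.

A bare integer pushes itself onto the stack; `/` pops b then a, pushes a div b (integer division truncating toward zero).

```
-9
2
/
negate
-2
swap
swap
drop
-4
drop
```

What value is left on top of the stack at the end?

-9     : [-9]
2      : [-9, 2]
/      : [-4]
negate : [4]
-2     : [4, -2]
swap   : [-2, 4]
swap   : [4, -2]
drop   : [4]
-4     : [4, -4]
drop   : [4]

4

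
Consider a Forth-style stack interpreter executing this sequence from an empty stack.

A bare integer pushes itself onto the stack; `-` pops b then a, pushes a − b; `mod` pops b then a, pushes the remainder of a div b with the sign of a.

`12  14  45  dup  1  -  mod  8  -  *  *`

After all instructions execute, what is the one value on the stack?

12  -> [12]
14  -> [12, 14]
45  -> [12, 14, 45]
dup -> [12, 14, 45, 45]
1   -> [12, 14, 45, 45, 1]
-   -> [12, 14, 45, 44]
mod -> [12, 14, 1]
8   -> [12, 14, 1, 8]
-   -> [12, 14, -7]
*   -> [12, -98]
*   -> [-1176]

-1176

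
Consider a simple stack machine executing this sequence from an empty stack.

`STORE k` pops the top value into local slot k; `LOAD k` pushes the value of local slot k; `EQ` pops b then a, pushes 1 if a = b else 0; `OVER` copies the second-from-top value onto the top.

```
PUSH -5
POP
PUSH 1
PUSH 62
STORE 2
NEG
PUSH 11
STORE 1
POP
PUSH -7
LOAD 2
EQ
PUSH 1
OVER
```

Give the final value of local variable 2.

62

PUSH -5  [-5]
POP      []
PUSH 1   [1]
PUSH 62  [1, 62]
STORE 2  [1]
NEG      [-1]
PUSH 11  [-1, 11]
STORE 1  [-1]
POP      []
PUSH -7  [-7]
LOAD 2   [-7, 62]
EQ       [0]
PUSH 1   [0, 1]
OVER     [0, 1, 0]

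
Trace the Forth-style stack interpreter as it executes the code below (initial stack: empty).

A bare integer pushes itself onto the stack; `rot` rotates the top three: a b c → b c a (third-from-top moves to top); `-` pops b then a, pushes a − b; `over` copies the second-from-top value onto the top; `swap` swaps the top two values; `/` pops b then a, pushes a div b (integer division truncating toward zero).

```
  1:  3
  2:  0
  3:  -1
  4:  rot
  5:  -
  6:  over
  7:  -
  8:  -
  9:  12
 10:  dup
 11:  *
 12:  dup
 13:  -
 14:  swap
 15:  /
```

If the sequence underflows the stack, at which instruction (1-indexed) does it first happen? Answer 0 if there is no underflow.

0

3    : [3]
0    : [3, 0]
-1   : [3, 0, -1]
rot  : [0, -1, 3]
-    : [0, -4]
over : [0, -4, 0]
-    : [0, -4]
-    : [4]
12   : [4, 12]
dup  : [4, 12, 12]
*    : [4, 144]
dup  : [4, 144, 144]
-    : [4, 0]
swap : [0, 4]
/    : [0]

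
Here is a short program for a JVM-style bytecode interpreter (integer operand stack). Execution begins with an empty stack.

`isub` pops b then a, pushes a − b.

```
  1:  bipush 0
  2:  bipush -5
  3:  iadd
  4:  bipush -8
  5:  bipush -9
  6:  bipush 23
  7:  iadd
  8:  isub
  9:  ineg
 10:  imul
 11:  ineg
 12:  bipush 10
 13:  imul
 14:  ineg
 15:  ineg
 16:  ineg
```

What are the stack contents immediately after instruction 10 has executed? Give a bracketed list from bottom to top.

[-110]

bipush 0  → 0
bipush -5 → 0 -5
iadd      → -5
bipush -8 → -5 -8
bipush -9 → -5 -8 -9
bipush 23 → -5 -8 -9 23
iadd      → -5 -8 14
isub      → -5 -22
ineg      → -5 22
imul      → -110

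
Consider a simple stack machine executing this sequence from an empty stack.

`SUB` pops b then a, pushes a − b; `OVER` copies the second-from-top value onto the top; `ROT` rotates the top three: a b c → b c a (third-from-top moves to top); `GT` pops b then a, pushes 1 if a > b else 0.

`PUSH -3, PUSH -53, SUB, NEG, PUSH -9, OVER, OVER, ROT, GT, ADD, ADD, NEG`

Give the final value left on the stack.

PUSH -3  : -3
PUSH -53 : -3 -53
SUB      : 50
NEG      : -50
PUSH -9  : -50 -9
OVER     : -50 -9 -50
OVER     : -50 -9 -50 -9
ROT      : -50 -50 -9 -9
GT       : -50 -50 0
ADD      : -50 -50
ADD      : -100
NEG      : 100

100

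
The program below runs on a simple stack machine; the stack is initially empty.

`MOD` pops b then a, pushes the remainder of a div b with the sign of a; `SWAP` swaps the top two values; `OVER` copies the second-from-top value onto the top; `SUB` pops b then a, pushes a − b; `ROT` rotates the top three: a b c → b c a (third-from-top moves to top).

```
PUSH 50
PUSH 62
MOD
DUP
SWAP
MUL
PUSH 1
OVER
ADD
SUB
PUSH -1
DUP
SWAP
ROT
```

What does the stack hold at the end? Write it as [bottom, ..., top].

[-1, -1, -1]

PUSH 50 : 50
PUSH 62 : 50 62
MOD     : 50
DUP     : 50 50
SWAP    : 50 50
MUL     : 2500
PUSH 1  : 2500 1
OVER    : 2500 1 2500
ADD     : 2500 2501
SUB     : -1
PUSH -1 : -1 -1
DUP     : -1 -1 -1
SWAP    : -1 -1 -1
ROT     : -1 -1 -1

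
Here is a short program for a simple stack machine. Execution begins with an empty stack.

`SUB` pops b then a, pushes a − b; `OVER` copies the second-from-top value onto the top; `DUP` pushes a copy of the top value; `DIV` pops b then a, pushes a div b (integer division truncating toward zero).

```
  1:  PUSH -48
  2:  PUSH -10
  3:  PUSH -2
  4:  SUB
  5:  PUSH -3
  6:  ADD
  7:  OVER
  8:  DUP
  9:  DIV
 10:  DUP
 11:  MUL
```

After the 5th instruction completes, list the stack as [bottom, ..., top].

PUSH -48 : -48
PUSH -10 : -48 -10
PUSH -2  : -48 -10 -2
SUB      : -48 -8
PUSH -3  : -48 -8 -3

[-48, -8, -3]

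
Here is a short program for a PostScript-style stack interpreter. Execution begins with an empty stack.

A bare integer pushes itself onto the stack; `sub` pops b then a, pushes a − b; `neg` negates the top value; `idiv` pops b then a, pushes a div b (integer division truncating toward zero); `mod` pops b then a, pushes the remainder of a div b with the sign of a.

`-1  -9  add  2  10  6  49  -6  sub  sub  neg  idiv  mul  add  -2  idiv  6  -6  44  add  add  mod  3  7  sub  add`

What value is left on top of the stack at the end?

-1    [-1]
-9    [-1, -9]
add   [-10]
2     [-10, 2]
10    [-10, 2, 10]
6     [-10, 2, 10, 6]
49    [-10, 2, 10, 6, 49]
-6    [-10, 2, 10, 6, 49, -6]
sub   [-10, 2, 10, 6, 55]
sub   [-10, 2, 10, -49]
neg   [-10, 2, 10, 49]
idiv  [-10, 2, 0]
mul   [-10, 0]
add   [-10]
-2    [-10, -2]
idiv  [5]
6     [5, 6]
-6    [5, 6, -6]
44    [5, 6, -6, 44]
add   [5, 6, 38]
add   [5, 44]
mod   [5]
3     [5, 3]
7     [5, 3, 7]
sub   [5, -4]
add   [1]

1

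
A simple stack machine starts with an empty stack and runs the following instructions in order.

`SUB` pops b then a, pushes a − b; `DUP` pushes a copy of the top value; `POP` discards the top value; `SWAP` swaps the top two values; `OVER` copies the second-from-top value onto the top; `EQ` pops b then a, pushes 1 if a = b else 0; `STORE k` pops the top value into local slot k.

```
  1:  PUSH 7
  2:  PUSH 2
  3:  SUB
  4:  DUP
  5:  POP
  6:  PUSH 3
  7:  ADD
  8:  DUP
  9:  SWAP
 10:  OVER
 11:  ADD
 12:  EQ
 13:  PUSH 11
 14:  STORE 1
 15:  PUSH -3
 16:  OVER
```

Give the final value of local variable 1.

11

PUSH 7   [7]
PUSH 2   [7, 2]
SUB      [5]
DUP      [5, 5]
POP      [5]
PUSH 3   [5, 3]
ADD      [8]
DUP      [8, 8]
SWAP     [8, 8]
OVER     [8, 8, 8]
ADD      [8, 16]
EQ       [0]
PUSH 11  [0, 11]
STORE 1  [0]
PUSH -3  [0, -3]
OVER     [0, -3, 0]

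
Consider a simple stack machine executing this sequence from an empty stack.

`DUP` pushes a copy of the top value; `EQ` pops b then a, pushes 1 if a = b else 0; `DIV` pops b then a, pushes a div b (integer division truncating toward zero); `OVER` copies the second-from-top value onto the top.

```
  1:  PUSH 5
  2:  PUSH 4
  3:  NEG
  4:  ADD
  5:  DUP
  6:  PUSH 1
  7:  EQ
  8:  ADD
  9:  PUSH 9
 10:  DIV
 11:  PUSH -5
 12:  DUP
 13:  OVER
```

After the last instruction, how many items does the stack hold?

4

PUSH 5  → 5
PUSH 4  → 5 4
NEG     → 5 -4
ADD     → 1
DUP     → 1 1
PUSH 1  → 1 1 1
EQ      → 1 1
ADD     → 2
PUSH 9  → 2 9
DIV     → 0
PUSH -5 → 0 -5
DUP     → 0 -5 -5
OVER    → 0 -5 -5 -5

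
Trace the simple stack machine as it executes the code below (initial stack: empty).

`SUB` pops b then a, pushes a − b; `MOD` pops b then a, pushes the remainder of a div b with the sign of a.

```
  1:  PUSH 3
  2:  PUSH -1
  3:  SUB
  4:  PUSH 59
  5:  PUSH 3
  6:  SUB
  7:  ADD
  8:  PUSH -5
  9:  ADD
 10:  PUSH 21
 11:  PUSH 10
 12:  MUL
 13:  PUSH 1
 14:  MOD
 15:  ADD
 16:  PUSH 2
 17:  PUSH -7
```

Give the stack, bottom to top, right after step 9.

[55]

PUSH 3  → [3]
PUSH -1 → [3, -1]
SUB     → [4]
PUSH 59 → [4, 59]
PUSH 3  → [4, 59, 3]
SUB     → [4, 56]
ADD     → [60]
PUSH -5 → [60, -5]
ADD     → [55]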